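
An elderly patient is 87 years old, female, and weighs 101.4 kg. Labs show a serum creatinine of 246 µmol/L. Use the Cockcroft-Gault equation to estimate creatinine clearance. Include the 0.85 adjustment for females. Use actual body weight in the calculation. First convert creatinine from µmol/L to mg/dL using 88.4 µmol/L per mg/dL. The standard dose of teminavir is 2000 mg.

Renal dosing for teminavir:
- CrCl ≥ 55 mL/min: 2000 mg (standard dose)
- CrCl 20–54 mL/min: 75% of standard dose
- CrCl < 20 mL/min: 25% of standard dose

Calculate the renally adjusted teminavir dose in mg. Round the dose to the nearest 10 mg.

1500 mg

SCr = 246 / 88.4 = 2.783 mg/dL
CrCl = (140 − 87) × 101.4 / (72 × 2.783) × 0.85 = 5374.2 / 200.38 × 0.85 ≈ 22.8 mL/min
CrCl ≈ 23 mL/min → bracket 20–54 mL/min.
75% of 2000 mg = 1500 mg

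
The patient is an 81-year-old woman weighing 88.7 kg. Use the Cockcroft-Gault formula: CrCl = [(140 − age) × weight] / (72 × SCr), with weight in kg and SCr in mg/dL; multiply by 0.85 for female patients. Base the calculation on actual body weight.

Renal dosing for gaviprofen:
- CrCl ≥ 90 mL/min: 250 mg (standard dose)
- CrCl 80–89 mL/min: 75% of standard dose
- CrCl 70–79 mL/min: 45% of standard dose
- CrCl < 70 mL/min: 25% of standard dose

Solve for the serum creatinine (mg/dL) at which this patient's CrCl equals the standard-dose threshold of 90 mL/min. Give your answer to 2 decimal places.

0.69 mg/dL

Standard dose requires CrCl ≥ 90 mL/min.
Set (140 − 81) × 88.7 × 0.85 / (72 × SCr) = 90
SCr = (140 − 81) × 88.7 × 0.85 / (72 × 90) = 0.686 mg/dL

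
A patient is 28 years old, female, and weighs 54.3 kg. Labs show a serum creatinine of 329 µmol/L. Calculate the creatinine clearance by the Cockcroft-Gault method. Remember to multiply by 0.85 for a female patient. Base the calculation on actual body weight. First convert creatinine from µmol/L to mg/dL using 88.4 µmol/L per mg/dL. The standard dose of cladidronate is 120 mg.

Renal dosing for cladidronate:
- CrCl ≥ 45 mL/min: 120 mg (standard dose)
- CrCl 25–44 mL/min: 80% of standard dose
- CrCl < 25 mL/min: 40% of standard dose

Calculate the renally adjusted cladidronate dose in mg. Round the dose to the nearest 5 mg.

SCr = 329 / 88.4 = 3.722 mg/dL
CrCl = (140 − 28) × 54.3 / (72 × 3.722) × 0.85 = 6081.6 / 267.98 × 0.85 ≈ 19.3 mL/min
CrCl ≈ 19 mL/min → bracket < 25 mL/min.
40% of 120 mg = 48 mg → 50 mg

50 mg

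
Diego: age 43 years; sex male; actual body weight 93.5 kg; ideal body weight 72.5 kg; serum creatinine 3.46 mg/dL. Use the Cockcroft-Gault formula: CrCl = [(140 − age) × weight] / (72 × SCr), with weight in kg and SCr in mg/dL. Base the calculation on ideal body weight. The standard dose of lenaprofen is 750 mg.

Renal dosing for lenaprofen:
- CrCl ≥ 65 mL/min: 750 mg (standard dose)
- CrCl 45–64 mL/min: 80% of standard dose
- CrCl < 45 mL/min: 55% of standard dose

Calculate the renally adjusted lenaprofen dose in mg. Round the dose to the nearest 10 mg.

410 mg

CrCl = (140 − 43) × 72.5 / (72 × 3.46) = 7032.5 / 249.12 ≈ 28.2 mL/min
CrCl ≈ 28 mL/min → bracket < 45 mL/min.
55% of 750 mg = 412.5 mg → 410 mg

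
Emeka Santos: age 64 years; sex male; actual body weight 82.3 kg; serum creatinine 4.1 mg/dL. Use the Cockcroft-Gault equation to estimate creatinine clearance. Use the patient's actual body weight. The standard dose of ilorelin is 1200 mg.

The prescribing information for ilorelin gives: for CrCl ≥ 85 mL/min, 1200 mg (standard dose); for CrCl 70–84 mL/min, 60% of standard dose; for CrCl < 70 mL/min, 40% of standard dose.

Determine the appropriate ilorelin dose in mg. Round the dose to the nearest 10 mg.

480 mg

CrCl = (140 − 64) × 82.3 / (72 × 4.1) = 6254.8 / 295.20 ≈ 21.2 mL/min
CrCl ≈ 21 mL/min → bracket < 70 mL/min.
40% of 1200 mg = 480 mg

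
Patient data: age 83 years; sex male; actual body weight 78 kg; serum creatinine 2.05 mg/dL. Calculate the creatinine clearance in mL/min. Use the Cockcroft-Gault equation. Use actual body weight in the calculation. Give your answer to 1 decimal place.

30.1 mL/min

CrCl = (140 − 83) × 78 / (72 × 2.05) = 4446.0 / 147.60 ≈ 30.1 mL/min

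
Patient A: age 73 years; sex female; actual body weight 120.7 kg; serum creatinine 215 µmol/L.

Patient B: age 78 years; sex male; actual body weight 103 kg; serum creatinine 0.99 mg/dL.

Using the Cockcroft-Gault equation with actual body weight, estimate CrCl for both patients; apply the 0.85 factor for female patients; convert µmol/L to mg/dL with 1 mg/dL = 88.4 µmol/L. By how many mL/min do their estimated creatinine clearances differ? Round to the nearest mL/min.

Patient A: SCr = 215 / 88.4 = 2.432 mg/dL
Patient A: CrCl = (140 − 73) × 120.7 / (72 × 2.432) × 0.85 = 8086.9 / 175.10 × 0.85 ≈ 39.3 mL/min
Patient B: CrCl = (140 − 78) × 103 / (72 × 0.99) = 6386.0 / 71.28 ≈ 89.6 mL/min
|39.3 − 89.6| = 50.3 mL/min

50 mL/min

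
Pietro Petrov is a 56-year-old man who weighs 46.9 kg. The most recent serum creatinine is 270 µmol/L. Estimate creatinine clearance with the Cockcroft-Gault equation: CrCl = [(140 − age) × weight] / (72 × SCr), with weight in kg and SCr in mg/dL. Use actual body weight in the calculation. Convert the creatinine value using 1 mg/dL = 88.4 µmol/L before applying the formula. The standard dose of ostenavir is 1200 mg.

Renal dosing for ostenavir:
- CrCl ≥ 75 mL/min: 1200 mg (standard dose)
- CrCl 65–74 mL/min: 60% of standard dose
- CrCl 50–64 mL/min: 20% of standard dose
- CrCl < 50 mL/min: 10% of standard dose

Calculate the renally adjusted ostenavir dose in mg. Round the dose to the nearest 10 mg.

SCr = 270 / 88.4 = 3.054 mg/dL
CrCl = (140 − 56) × 46.9 / (72 × 3.054) = 3939.6 / 219.89 ≈ 17.9 mL/min
CrCl ≈ 18 mL/min → bracket < 50 mL/min.
10% of 1200 mg = 120 mg

120 mg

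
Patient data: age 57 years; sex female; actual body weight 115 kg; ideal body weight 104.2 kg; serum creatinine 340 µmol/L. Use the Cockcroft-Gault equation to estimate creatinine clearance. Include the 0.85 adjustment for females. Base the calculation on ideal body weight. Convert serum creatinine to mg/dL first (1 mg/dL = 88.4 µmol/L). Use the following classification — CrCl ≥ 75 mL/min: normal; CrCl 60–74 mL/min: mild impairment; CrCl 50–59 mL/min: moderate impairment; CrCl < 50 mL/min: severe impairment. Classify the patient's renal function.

SCr = 340 / 88.4 = 3.846 mg/dL
CrCl = (140 − 57) × 104.2 / (72 × 3.846) × 0.85 = 8648.6 / 276.91 × 0.85 ≈ 26.5 mL/min
27 mL/min falls in the 'severe impairment' range.

severe impairment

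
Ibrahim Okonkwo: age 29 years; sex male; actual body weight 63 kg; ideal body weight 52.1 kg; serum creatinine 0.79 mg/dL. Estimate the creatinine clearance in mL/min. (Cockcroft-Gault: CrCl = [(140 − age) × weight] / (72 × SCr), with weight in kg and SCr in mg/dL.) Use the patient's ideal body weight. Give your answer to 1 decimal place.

CrCl = (140 − 29) × 52.1 / (72 × 0.79) = 5783.1 / 56.88 ≈ 101.7 mL/min

101.7 mL/min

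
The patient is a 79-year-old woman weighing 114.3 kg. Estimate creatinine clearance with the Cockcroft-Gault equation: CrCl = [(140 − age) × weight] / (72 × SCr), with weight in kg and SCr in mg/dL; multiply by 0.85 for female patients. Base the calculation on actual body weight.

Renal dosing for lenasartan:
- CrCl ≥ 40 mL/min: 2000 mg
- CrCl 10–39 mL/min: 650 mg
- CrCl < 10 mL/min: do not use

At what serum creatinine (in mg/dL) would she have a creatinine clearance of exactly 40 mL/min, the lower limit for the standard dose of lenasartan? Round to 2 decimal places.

2.06 mg/dL

Standard dose requires CrCl ≥ 40 mL/min.
Set (140 − 79) × 114.3 × 0.85 / (72 × SCr) = 40
SCr = (140 − 79) × 114.3 × 0.85 / (72 × 40) = 2.058 mg/dL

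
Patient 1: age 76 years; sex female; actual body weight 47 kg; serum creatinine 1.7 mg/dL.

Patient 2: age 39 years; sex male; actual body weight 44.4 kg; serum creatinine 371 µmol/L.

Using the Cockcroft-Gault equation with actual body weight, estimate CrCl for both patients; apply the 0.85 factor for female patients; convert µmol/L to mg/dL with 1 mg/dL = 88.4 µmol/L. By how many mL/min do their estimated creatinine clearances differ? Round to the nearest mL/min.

Patient 1: CrCl = (140 − 76) × 47 / (72 × 1.7) × 0.85 = 3008.0 / 122.40 × 0.85 ≈ 20.9 mL/min
Patient 2: SCr = 371 / 88.4 = 4.197 mg/dL
Patient 2: CrCl = (140 − 39) × 44.4 / (72 × 4.197) = 4484.4 / 302.18 ≈ 14.8 mL/min
|20.9 − 14.8| = 6.1 mL/min

6 mL/min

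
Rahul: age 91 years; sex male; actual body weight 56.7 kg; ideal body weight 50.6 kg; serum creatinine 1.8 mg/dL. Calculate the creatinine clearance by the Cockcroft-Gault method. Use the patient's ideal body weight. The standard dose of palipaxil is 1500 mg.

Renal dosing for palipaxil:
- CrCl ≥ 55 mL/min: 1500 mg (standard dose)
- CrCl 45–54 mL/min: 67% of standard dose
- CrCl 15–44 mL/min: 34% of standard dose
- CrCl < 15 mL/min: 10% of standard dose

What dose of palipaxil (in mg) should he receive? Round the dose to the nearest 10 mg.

CrCl = (140 − 91) × 50.6 / (72 × 1.8) = 2479.4 / 129.60 ≈ 19.1 mL/min
CrCl ≈ 19 mL/min → bracket 15–44 mL/min.
34% of 1500 mg = 510 mg

510 mg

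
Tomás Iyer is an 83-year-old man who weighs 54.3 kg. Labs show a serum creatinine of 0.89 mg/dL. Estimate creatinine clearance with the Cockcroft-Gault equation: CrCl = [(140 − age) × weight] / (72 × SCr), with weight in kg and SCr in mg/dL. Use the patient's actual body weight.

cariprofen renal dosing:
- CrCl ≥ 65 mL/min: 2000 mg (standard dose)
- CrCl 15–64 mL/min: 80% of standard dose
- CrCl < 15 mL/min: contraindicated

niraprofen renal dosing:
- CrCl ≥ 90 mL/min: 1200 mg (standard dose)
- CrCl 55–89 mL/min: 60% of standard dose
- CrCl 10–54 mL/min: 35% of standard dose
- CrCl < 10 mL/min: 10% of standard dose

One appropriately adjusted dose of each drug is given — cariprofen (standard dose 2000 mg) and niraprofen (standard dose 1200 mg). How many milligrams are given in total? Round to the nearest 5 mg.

2020 mg

CrCl = (140 − 83) × 54.3 / (72 × 0.89) = 3095.1 / 64.08 ≈ 48.3 mL/min
CrCl ≈ 48 mL/min.
cariprofen: 15–64 mL/min → 80% of 2000 mg = 1600 mg.
niraprofen: 10–54 mL/min → 35% of 1200 mg = 420 mg.
Total = 1600 + 420 = 2020 mg.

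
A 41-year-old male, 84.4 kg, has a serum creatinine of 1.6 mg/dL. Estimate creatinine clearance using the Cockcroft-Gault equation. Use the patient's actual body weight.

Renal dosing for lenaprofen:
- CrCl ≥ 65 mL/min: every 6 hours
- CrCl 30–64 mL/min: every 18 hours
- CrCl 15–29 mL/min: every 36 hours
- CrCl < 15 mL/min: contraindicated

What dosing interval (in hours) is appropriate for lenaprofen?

CrCl = (140 − 41) × 84.4 / (72 × 1.6) = 8355.6 / 115.20 ≈ 72.5 mL/min
CrCl ≈ 73 mL/min → bracket ≥ 65 mL/min → every 6 hours.

every 6 hours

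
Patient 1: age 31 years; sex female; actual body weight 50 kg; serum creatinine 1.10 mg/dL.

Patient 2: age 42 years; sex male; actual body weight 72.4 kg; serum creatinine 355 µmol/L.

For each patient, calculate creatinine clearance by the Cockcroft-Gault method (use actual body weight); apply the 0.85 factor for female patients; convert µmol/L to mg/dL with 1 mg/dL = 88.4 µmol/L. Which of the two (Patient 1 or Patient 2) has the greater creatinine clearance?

Patient 1: CrCl = (140 − 31) × 50 / (72 × 1.1) × 0.85 = 5450.0 / 79.20 × 0.85 ≈ 58.5 mL/min
Patient 2: SCr = 355 / 88.4 = 4.016 mg/dL
Patient 2: CrCl = (140 − 42) × 72.4 / (72 × 4.016) = 7095.2 / 289.15 ≈ 24.5 mL/min
58.5 vs 24.5 mL/min → Patient 1 is higher.

Patient 1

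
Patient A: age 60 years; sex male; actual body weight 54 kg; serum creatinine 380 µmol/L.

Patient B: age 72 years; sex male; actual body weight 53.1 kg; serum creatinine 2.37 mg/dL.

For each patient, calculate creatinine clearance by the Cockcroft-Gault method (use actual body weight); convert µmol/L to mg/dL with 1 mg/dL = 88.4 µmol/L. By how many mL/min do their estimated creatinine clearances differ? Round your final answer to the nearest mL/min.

7 mL/min

Patient A: SCr = 380 / 88.4 = 4.299 mg/dL
Patient A: CrCl = (140 − 60) × 54 / (72 × 4.299) = 4320.0 / 309.53 ≈ 14.0 mL/min
Patient B: CrCl = (140 − 72) × 53.1 / (72 × 2.37) = 3610.8 / 170.64 ≈ 21.2 mL/min
|14.0 − 21.2| = 7.2 mL/min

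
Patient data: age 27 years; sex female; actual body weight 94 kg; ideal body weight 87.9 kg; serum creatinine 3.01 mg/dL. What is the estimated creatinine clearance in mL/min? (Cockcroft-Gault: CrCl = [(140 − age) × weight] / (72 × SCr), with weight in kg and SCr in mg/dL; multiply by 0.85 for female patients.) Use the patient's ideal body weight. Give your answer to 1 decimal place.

39.0 mL/min

CrCl = (140 − 27) × 87.9 / (72 × 3.01) × 0.85 = 9932.7 / 216.72 × 0.85 ≈ 39.0 mL/min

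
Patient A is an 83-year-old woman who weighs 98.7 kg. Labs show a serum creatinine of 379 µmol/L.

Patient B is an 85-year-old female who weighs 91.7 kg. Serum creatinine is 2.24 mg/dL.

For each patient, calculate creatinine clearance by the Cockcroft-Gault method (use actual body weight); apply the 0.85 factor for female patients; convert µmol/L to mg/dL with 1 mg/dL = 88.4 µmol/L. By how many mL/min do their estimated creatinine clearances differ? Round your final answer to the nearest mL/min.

11 mL/min

Patient A: SCr = 379 / 88.4 = 4.287 mg/dL
Patient A: CrCl = (140 − 83) × 98.7 / (72 × 4.287) × 0.85 = 5625.9 / 308.66 × 0.85 ≈ 15.5 mL/min
Patient B: CrCl = (140 − 85) × 91.7 / (72 × 2.24) × 0.85 = 5043.5 / 161.28 × 0.85 ≈ 26.6 mL/min
|15.5 − 26.6| = 11.1 mL/min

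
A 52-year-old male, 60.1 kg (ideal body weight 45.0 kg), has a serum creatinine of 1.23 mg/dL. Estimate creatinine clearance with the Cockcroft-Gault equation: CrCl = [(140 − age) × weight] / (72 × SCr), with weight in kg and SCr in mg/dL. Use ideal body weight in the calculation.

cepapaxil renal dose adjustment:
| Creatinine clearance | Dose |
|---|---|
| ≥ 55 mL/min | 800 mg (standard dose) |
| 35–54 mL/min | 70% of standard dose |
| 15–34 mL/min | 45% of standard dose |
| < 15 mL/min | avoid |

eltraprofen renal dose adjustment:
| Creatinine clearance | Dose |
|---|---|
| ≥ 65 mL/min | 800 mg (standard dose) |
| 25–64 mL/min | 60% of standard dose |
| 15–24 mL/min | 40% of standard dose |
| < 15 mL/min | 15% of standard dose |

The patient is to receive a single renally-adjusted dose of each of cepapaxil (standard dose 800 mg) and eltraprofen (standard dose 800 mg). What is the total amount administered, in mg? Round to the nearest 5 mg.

1040 mg

CrCl = (140 − 52) × 45 / (72 × 1.23) = 3960.0 / 88.56 ≈ 44.7 mL/min
CrCl ≈ 45 mL/min.
cepapaxil: 35–54 mL/min → 70% of 800 mg = 560 mg.
eltraprofen: 25–64 mL/min → 60% of 800 mg = 480 mg.
Total = 560 + 480 = 1040 mg.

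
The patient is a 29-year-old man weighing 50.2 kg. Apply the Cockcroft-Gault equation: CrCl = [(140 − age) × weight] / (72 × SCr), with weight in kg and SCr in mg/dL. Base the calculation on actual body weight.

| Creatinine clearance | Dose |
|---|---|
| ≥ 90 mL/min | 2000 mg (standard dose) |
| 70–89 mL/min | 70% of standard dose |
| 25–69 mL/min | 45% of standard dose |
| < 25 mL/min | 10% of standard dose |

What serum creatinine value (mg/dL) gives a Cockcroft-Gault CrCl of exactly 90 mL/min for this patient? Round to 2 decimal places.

0.86 mg/dL

Standard dose requires CrCl ≥ 90 mL/min.
Set (140 − 29) × 50.2 / (72 × SCr) = 90
SCr = (140 − 29) × 50.2 / (72 × 90) = 0.860 mg/dL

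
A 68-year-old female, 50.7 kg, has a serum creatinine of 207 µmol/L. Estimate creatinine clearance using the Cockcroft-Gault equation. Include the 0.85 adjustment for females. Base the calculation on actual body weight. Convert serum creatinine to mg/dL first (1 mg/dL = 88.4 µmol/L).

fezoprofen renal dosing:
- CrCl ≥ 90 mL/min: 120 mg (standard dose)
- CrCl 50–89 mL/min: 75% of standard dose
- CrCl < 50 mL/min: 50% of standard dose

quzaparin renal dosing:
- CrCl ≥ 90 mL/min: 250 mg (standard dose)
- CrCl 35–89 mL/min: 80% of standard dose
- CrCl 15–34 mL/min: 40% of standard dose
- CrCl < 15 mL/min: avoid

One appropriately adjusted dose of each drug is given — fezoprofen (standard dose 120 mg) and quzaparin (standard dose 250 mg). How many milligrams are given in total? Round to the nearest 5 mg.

160 mg

SCr = 207 / 88.4 = 2.342 mg/dL
CrCl = (140 − 68) × 50.7 / (72 × 2.342) × 0.85 = 3650.4 / 168.62 × 0.85 ≈ 18.4 mL/min
CrCl ≈ 18 mL/min.
fezoprofen: < 50 mL/min → 50% of 120 mg = 60 mg.
quzaparin: 15–34 mL/min → 40% of 250 mg = 100 mg.
Total = 60 + 100 = 160 mg.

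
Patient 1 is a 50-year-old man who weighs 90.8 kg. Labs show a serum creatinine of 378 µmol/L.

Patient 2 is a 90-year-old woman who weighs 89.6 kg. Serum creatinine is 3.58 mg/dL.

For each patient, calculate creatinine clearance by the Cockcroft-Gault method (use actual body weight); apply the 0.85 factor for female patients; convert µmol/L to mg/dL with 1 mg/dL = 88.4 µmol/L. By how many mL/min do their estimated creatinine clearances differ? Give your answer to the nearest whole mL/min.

12 mL/min

Patient 1: SCr = 378 / 88.4 = 4.276 mg/dL
Patient 1: CrCl = (140 − 50) × 90.8 / (72 × 4.276) = 8172.0 / 307.87 ≈ 26.5 mL/min
Patient 2: CrCl = (140 − 90) × 89.6 / (72 × 3.58) × 0.85 = 4480.0 / 257.76 × 0.85 ≈ 14.8 mL/min
|26.5 − 14.8| = 11.7 mL/min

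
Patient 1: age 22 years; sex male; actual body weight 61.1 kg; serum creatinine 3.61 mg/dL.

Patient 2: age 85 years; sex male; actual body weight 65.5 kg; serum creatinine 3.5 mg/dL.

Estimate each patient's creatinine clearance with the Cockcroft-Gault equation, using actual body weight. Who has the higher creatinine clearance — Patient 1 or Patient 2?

Patient 1: CrCl = (140 − 22) × 61.1 / (72 × 3.61) = 7209.8 / 259.92 ≈ 27.7 mL/min
Patient 2: CrCl = (140 − 85) × 65.5 / (72 × 3.5) = 3602.5 / 252.00 ≈ 14.3 mL/min
27.7 vs 14.3 mL/min → Patient 1 is higher.

Patient 1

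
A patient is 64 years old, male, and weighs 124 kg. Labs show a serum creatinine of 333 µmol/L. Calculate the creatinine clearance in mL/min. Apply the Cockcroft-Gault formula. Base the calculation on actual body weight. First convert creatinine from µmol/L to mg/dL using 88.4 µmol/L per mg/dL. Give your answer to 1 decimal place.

34.7 mL/min

SCr = 333 / 88.4 = 3.767 mg/dL
CrCl = (140 − 64) × 124 / (72 × 3.767) = 9424.0 / 271.22 ≈ 34.7 mL/min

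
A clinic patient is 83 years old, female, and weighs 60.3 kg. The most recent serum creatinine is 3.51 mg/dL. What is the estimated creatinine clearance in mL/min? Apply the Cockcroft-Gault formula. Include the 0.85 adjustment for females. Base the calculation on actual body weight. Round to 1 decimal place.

CrCl = (140 − 83) × 60.3 / (72 × 3.51) × 0.85 = 3437.1 / 252.72 × 0.85 ≈ 11.6 mL/min

11.6 mL/min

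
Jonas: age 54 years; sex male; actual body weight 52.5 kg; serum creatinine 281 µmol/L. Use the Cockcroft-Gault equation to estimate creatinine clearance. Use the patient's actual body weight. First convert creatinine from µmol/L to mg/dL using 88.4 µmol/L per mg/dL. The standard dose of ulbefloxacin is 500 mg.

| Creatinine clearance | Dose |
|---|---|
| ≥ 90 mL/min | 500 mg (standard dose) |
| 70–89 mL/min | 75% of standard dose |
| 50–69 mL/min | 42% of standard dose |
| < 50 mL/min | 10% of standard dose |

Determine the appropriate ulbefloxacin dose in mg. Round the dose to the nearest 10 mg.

50 mg

SCr = 281 / 88.4 = 3.179 mg/dL
CrCl = (140 − 54) × 52.5 / (72 × 3.179) = 4515.0 / 228.89 ≈ 19.7 mL/min
CrCl ≈ 20 mL/min → bracket < 50 mL/min.
10% of 500 mg = 50 mg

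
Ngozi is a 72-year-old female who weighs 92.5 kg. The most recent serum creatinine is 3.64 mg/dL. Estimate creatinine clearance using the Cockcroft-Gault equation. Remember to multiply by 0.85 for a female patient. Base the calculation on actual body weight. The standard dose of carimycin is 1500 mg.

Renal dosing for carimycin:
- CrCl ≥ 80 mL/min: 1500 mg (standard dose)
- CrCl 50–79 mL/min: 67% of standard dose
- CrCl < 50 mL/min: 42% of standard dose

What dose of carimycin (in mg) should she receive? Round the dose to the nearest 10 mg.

630 mg

CrCl = (140 − 72) × 92.5 / (72 × 3.64) × 0.85 = 6290.0 / 262.08 × 0.85 ≈ 20.4 mL/min
CrCl ≈ 20 mL/min → bracket < 50 mL/min.
42% of 1500 mg = 630 mg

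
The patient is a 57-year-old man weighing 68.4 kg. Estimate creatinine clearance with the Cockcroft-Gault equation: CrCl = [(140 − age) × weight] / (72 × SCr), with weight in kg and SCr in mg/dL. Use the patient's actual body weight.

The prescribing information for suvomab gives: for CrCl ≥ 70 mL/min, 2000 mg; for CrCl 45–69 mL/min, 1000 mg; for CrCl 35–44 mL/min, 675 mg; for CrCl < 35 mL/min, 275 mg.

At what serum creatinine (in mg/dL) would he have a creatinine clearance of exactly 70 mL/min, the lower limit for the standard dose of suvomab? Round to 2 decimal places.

Standard dose requires CrCl ≥ 70 mL/min.
Set (140 − 57) × 68.4 / (72 × SCr) = 70
SCr = (140 − 57) × 68.4 / (72 × 70) = 1.126 mg/dL

1.13 mg/dL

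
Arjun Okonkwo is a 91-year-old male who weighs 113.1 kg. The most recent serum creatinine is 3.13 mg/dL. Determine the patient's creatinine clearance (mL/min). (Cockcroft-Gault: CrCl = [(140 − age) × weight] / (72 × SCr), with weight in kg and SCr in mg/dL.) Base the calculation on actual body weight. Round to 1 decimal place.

24.6 mL/min

CrCl = (140 − 91) × 113.1 / (72 × 3.13) = 5541.9 / 225.36 ≈ 24.6 mL/min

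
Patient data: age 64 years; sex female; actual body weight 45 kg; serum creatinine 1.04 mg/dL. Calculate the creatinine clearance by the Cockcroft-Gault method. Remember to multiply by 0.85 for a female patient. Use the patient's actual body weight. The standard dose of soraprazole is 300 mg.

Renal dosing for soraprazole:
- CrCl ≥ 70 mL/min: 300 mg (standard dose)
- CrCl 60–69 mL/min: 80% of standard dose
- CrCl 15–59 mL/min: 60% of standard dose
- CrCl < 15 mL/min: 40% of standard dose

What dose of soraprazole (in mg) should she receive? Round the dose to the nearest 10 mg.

180 mg

CrCl = (140 − 64) × 45 / (72 × 1.04) × 0.85 = 3420.0 / 74.88 × 0.85 ≈ 38.8 mL/min
CrCl ≈ 39 mL/min → bracket 15–59 mL/min.
60% of 300 mg = 180 mg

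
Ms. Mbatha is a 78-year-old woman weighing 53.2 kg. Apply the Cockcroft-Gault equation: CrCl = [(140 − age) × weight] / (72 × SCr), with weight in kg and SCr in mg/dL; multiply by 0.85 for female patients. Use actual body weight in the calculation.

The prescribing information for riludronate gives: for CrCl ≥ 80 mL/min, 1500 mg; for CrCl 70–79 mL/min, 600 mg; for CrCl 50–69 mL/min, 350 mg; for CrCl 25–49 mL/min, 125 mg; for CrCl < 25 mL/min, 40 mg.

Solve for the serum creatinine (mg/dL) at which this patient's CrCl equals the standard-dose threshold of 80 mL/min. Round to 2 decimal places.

Standard dose requires CrCl ≥ 80 mL/min.
Set (140 − 78) × 53.2 × 0.85 / (72 × SCr) = 80
SCr = (140 − 78) × 53.2 × 0.85 / (72 × 80) = 0.487 mg/dL

0.49 mg/dL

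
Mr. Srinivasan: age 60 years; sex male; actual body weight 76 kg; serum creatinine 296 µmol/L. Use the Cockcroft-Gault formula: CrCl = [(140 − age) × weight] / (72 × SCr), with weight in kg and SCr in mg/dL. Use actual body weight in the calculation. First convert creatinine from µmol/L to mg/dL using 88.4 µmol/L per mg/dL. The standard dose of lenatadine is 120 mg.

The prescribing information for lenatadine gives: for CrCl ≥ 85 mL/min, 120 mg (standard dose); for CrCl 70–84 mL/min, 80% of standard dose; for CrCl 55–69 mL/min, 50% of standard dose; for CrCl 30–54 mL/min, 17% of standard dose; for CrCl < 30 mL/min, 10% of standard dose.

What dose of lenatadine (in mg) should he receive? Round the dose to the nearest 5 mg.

10 mg

SCr = 296 / 88.4 = 3.348 mg/dL
CrCl = (140 − 60) × 76 / (72 × 3.348) = 6080.0 / 241.06 ≈ 25.2 mL/min
CrCl ≈ 25 mL/min → bracket < 30 mL/min.
10% of 120 mg = 12 mg → 10 mg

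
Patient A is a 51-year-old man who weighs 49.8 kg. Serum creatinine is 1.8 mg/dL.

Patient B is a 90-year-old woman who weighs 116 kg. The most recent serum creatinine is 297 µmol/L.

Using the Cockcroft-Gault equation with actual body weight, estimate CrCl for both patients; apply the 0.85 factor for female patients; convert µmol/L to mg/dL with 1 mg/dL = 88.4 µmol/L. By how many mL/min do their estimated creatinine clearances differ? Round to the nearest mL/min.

Patient A: CrCl = (140 − 51) × 49.8 / (72 × 1.8) = 4432.2 / 129.60 ≈ 34.2 mL/min
Patient B: SCr = 297 / 88.4 = 3.36 mg/dL
Patient B: CrCl = (140 − 90) × 116 / (72 × 3.36) × 0.85 = 5800.0 / 241.92 × 0.85 ≈ 20.4 mL/min
|34.2 − 20.4| = 13.8 mL/min

14 mL/min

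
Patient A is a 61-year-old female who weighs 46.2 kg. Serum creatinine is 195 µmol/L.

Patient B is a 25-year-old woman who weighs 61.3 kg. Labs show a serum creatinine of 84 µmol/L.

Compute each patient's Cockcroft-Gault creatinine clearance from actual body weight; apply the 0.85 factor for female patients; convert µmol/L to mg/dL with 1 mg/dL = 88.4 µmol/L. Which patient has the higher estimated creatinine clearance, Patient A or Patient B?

Patient A: SCr = 195 / 88.4 = 2.206 mg/dL
Patient A: CrCl = (140 − 61) × 46.2 / (72 × 2.206) × 0.85 = 3649.8 / 158.83 × 0.85 ≈ 19.5 mL/min
Patient B: SCr = 84 / 88.4 = 0.95 mg/dL
Patient B: CrCl = (140 − 25) × 61.3 / (72 × 0.95) × 0.85 = 7049.5 / 68.40 × 0.85 ≈ 87.6 mL/min
19.5 vs 87.6 mL/min → Patient B is higher.

Patient B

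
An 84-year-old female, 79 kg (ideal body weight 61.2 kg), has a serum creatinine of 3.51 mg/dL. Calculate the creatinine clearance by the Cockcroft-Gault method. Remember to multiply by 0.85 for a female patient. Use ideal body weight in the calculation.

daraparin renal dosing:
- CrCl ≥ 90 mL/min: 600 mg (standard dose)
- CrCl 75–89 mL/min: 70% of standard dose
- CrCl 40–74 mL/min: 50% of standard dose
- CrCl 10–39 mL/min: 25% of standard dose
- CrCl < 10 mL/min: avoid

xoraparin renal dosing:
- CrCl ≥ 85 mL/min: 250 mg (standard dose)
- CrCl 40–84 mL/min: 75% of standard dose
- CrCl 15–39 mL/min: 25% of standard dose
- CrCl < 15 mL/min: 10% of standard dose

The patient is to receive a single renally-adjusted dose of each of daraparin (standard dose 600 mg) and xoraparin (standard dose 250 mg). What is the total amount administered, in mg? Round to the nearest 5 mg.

175 mg

CrCl = (140 − 84) × 61.2 / (72 × 3.51) × 0.85 = 3427.2 / 252.72 × 0.85 ≈ 11.5 mL/min
CrCl ≈ 12 mL/min.
daraparin: 10–39 mL/min → 25% of 600 mg = 150 mg.
xoraparin: < 15 mL/min → 10% of 250 mg = 25 mg.
Total = 150 + 25 = 175 mg.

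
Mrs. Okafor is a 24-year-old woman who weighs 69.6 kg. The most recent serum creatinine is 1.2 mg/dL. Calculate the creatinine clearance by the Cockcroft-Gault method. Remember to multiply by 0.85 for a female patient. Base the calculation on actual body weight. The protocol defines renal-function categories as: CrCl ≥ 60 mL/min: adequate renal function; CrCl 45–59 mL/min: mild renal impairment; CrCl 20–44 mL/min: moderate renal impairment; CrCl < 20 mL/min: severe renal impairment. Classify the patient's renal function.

CrCl = (140 − 24) × 69.6 / (72 × 1.2) × 0.85 = 8073.6 / 86.40 × 0.85 ≈ 79.4 mL/min
79 mL/min falls in the 'adequate renal function' range.

adequate renal function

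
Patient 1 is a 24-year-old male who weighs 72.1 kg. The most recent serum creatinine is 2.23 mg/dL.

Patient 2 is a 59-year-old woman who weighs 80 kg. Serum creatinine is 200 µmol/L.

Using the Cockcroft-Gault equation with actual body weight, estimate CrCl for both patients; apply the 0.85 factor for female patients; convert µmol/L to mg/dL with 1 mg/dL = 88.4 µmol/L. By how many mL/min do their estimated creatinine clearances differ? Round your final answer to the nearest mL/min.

Patient 1: CrCl = (140 − 24) × 72.1 / (72 × 2.23) = 8363.6 / 160.56 ≈ 52.1 mL/min
Patient 2: SCr = 200 / 88.4 = 2.262 mg/dL
Patient 2: CrCl = (140 − 59) × 80 / (72 × 2.262) × 0.85 = 6480.0 / 162.86 × 0.85 ≈ 33.8 mL/min
|52.1 − 33.8| = 18.3 mL/min

18 mL/min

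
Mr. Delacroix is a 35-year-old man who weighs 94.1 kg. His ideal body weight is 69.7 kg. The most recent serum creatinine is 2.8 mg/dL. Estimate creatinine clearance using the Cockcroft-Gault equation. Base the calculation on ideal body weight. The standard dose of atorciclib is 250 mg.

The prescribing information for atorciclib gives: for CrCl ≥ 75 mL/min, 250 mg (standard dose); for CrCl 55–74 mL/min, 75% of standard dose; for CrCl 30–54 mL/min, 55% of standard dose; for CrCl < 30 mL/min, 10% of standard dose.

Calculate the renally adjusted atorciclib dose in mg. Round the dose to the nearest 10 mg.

CrCl = (140 − 35) × 69.7 / (72 × 2.8) = 7318.5 / 201.60 ≈ 36.3 mL/min
CrCl ≈ 36 mL/min → bracket 30–54 mL/min.
55% of 250 mg = 137.5 mg → 140 mg

140 mg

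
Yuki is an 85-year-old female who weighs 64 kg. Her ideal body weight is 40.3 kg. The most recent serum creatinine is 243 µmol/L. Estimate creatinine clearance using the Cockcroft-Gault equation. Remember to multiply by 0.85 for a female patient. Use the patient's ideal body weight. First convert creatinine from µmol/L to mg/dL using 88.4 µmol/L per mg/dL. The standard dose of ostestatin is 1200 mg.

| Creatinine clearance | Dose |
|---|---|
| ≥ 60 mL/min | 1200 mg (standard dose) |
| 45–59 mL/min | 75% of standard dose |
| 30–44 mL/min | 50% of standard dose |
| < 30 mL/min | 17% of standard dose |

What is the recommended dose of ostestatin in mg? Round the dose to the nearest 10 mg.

SCr = 243 / 88.4 = 2.749 mg/dL
CrCl = (140 − 85) × 40.3 / (72 × 2.749) × 0.85 = 2216.5 / 197.93 × 0.85 ≈ 9.5 mL/min
CrCl ≈ 10 mL/min → bracket < 30 mL/min.
17% of 1200 mg = 204 mg → 200 mg

200 mg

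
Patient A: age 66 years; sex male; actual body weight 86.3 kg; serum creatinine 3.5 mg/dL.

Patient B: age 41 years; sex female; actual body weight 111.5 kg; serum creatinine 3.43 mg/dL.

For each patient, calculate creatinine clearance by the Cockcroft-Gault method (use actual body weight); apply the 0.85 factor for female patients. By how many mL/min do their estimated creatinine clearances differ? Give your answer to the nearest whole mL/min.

Patient A: CrCl = (140 − 66) × 86.3 / (72 × 3.5) = 6386.2 / 252.00 ≈ 25.3 mL/min
Patient B: CrCl = (140 − 41) × 111.5 / (72 × 3.43) × 0.85 = 11038.5 / 246.96 × 0.85 ≈ 38.0 mL/min
|25.3 − 38.0| = 12.7 mL/min

13 mL/min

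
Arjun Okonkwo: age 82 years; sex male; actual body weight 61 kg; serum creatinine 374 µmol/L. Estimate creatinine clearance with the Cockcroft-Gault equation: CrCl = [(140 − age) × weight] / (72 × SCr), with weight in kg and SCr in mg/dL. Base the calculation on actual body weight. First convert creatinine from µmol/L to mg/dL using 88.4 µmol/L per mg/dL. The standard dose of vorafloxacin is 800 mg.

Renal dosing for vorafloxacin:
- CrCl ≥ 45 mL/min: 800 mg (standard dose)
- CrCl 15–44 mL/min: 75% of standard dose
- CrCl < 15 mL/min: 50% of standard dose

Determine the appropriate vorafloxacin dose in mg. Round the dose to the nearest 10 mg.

SCr = 374 / 88.4 = 4.231 mg/dL
CrCl = (140 − 82) × 61 / (72 × 4.231) = 3538.0 / 304.63 ≈ 11.6 mL/min
CrCl ≈ 12 mL/min → bracket < 15 mL/min.
50% of 800 mg = 400 mg

400 mg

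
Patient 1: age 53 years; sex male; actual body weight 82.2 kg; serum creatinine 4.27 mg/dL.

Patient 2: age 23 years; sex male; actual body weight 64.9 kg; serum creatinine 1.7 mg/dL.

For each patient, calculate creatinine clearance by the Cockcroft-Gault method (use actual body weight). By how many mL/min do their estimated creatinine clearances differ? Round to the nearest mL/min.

39 mL/min

Patient 1: CrCl = (140 − 53) × 82.2 / (72 × 4.27) = 7151.4 / 307.44 ≈ 23.3 mL/min
Patient 2: CrCl = (140 − 23) × 64.9 / (72 × 1.7) = 7593.3 / 122.40 ≈ 62.0 mL/min
|23.3 − 62.0| = 38.7 mL/min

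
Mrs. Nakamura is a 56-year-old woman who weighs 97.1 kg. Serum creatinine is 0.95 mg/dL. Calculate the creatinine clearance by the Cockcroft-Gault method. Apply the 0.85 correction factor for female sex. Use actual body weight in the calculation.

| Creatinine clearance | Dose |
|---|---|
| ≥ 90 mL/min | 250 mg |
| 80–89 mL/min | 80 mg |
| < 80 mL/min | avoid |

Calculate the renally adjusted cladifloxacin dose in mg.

250 mg

CrCl = (140 − 56) × 97.1 / (72 × 0.95) × 0.85 = 8156.4 / 68.40 × 0.85 ≈ 101.4 mL/min
CrCl ≈ 101 mL/min → bracket ≥ 90 mL/min.
Dose for this bracket: 250 mg.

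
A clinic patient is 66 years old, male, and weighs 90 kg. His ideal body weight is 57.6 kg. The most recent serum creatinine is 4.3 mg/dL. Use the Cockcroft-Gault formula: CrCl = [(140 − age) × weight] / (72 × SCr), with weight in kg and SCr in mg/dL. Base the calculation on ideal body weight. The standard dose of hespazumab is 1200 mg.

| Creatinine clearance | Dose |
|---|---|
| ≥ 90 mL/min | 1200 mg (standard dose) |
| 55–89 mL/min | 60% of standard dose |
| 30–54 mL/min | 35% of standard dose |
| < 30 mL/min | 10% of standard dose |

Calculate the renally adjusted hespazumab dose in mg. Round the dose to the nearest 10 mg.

120 mg

CrCl = (140 − 66) × 57.6 / (72 × 4.3) = 4262.4 / 309.60 ≈ 13.8 mL/min
CrCl ≈ 14 mL/min → bracket < 30 mL/min.
10% of 1200 mg = 120 mg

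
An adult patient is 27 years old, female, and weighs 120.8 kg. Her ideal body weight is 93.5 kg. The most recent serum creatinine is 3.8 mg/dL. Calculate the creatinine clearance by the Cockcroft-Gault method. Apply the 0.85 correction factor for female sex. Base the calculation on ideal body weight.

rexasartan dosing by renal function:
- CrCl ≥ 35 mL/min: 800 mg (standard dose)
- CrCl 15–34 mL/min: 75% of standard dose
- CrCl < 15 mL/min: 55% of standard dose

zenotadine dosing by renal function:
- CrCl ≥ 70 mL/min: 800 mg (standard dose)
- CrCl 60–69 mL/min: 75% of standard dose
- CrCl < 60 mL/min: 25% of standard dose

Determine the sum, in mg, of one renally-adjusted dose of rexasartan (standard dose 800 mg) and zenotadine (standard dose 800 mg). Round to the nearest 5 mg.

800 mg

CrCl = (140 − 27) × 93.5 / (72 × 3.8) × 0.85 = 10565.5 / 273.60 × 0.85 ≈ 32.8 mL/min
CrCl ≈ 33 mL/min.
rexasartan: 15–34 mL/min → 75% of 800 mg = 600 mg.
zenotadine: < 60 mL/min → 25% of 800 mg = 200 mg.
Total = 600 + 200 = 800 mg.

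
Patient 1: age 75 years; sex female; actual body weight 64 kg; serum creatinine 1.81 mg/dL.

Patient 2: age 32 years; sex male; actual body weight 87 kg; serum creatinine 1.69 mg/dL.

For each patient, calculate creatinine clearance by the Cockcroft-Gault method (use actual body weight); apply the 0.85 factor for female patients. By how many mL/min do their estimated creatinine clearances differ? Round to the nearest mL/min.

50 mL/min

Patient 1: CrCl = (140 − 75) × 64 / (72 × 1.81) × 0.85 = 4160.0 / 130.32 × 0.85 ≈ 27.1 mL/min
Patient 2: CrCl = (140 − 32) × 87 / (72 × 1.69) = 9396.0 / 121.68 ≈ 77.2 mL/min
|27.1 − 77.2| = 50.1 mL/min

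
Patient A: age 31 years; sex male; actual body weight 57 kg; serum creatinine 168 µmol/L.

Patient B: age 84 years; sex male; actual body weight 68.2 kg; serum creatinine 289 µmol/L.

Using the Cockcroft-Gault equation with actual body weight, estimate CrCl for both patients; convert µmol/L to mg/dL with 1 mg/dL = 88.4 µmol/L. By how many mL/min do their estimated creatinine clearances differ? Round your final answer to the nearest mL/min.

Patient A: SCr = 168 / 88.4 = 1.9 mg/dL
Patient A: CrCl = (140 − 31) × 57 / (72 × 1.9) = 6213.0 / 136.80 ≈ 45.4 mL/min
Patient B: SCr = 289 / 88.4 = 3.269 mg/dL
Patient B: CrCl = (140 − 84) × 68.2 / (72 × 3.269) = 3819.2 / 235.37 ≈ 16.2 mL/min
|45.4 − 16.2| = 29.2 mL/min

29 mL/min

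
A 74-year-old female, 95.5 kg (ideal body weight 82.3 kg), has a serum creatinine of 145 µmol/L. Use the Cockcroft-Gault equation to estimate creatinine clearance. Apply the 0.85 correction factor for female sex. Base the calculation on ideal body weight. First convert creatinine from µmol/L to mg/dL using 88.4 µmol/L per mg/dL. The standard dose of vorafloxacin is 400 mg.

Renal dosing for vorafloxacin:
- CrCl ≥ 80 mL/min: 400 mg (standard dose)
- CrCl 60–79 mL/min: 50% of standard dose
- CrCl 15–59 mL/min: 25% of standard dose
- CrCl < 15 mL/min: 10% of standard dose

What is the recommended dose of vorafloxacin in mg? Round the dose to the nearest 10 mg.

100 mg

SCr = 145 / 88.4 = 1.64 mg/dL
CrCl = (140 − 74) × 82.3 / (72 × 1.64) × 0.85 = 5431.8 / 118.08 × 0.85 ≈ 39.1 mL/min
CrCl ≈ 39 mL/min → bracket 15–59 mL/min.
25% of 400 mg = 100 mg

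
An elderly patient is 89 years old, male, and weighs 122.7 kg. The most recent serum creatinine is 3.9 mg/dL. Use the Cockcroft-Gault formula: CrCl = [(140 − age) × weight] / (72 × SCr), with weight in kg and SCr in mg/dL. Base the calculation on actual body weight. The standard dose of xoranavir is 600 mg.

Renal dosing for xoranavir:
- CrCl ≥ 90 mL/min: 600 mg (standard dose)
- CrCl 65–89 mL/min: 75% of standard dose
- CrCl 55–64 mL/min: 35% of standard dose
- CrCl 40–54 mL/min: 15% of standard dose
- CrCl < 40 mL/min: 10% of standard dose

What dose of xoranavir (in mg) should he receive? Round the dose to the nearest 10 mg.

CrCl = (140 − 89) × 122.7 / (72 × 3.9) = 6257.7 / 280.80 ≈ 22.3 mL/min
CrCl ≈ 22 mL/min → bracket < 40 mL/min.
10% of 600 mg = 60 mg

60 mg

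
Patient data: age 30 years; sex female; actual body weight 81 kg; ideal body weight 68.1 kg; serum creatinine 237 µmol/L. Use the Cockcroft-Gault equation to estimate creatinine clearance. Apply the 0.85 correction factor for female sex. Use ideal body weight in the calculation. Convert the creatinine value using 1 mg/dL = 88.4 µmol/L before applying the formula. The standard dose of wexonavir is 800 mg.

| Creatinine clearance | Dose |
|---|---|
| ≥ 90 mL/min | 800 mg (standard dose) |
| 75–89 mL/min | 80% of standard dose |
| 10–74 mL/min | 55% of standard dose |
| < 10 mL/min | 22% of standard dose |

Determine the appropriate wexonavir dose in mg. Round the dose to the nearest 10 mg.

SCr = 237 / 88.4 = 2.681 mg/dL
CrCl = (140 − 30) × 68.1 / (72 × 2.681) × 0.85 = 7491.0 / 193.03 × 0.85 ≈ 33.0 mL/min
CrCl ≈ 33 mL/min → bracket 10–74 mL/min.
55% of 800 mg = 440 mg

440 mg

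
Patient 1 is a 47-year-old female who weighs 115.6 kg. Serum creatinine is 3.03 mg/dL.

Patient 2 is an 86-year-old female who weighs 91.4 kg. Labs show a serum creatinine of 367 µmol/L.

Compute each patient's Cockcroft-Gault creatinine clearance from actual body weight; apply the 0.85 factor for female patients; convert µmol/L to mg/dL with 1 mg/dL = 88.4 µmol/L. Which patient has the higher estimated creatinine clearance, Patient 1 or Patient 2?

Patient 1

Patient 1: CrCl = (140 − 47) × 115.6 / (72 × 3.03) × 0.85 = 10750.8 / 218.16 × 0.85 ≈ 41.9 mL/min
Patient 2: SCr = 367 / 88.4 = 4.152 mg/dL
Patient 2: CrCl = (140 − 86) × 91.4 / (72 × 4.152) × 0.85 = 4935.6 / 298.94 × 0.85 ≈ 14.0 mL/min
41.9 vs 14.0 mL/min → Patient 1 is higher.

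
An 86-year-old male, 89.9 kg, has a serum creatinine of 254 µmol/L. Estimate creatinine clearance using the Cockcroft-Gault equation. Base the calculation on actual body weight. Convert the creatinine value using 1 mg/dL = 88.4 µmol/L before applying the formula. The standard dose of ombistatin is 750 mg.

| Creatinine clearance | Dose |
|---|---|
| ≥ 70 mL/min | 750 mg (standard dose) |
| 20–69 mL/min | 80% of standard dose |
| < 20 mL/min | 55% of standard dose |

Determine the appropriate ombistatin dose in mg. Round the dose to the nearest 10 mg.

SCr = 254 / 88.4 = 2.873 mg/dL
CrCl = (140 − 86) × 89.9 / (72 × 2.873) = 4854.6 / 206.86 ≈ 23.5 mL/min
CrCl ≈ 23 mL/min → bracket 20–69 mL/min.
80% of 750 mg = 600 mg

600 mg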